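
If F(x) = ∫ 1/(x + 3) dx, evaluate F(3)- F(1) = -log(8) + log(12)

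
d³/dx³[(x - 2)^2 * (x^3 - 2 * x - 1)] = 60*x^2 - 96*x + 12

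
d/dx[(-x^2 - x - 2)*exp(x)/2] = -x^2*exp(x)/2 - 3*x*exp(x)/2 - 3*exp(x)/2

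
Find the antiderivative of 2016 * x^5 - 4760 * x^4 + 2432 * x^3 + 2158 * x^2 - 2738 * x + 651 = 336*x^6 - 952*x^5 + 608*x^4 + 2158*x^3/3 - 1369*x^2 + 651*x + C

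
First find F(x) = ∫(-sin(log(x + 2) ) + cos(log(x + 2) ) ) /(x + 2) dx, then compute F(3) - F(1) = sqrt(2)*(-sin(pi/4 + log(3)) + sin(pi/4 + log(5)))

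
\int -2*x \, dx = -x^2 + C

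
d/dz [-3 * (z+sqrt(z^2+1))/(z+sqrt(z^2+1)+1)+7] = (-3*z - 3*sqrt(z^2 + 1))/(2*z^3 + 2*z^2*sqrt(z^2 + 1) + 2*z^2 + 2*z*sqrt(z^2 + 1) + 2*z + 2*sqrt(z^2 + 1) + 2)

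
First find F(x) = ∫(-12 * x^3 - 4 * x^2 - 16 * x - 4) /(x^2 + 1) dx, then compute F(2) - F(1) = -22 - 2*log(5) + 2*log(2)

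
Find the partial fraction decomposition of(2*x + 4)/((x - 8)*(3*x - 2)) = -8/(11*(3*x - 2)) + 10/(11*(x - 8))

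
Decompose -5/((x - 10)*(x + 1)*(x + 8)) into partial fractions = -5/(126*(x + 8)) + 5/(77*(x + 1)) - 5/(198*(x - 10))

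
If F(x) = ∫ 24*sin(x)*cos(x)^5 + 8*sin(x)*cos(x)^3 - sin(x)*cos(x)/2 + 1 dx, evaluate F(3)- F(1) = -4*cos(3)^6 - 2*cos(3)^4 - cos(1)^2/4 + 4*cos(1)^6 + 2*cos(1)^4 + cos(3)^2/4 + 2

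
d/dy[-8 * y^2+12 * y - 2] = 12 - 16*y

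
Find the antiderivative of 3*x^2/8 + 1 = x^3/8 + x + C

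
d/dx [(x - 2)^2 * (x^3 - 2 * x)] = 5*x^4 - 16*x^3 + 6*x^2 + 16*x - 8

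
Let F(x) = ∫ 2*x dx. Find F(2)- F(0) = 4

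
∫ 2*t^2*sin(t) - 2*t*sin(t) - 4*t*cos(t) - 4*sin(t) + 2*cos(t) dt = 2*(-t^2 + t + 2)*cos(t) + C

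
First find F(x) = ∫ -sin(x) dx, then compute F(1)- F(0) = -1 + cos(1)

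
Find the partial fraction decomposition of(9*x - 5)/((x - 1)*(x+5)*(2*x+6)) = -25/(12*(x + 5)) + 2/(x + 3) + 1/(12*(x - 1))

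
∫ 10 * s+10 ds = 5*s^2 + 10*s + C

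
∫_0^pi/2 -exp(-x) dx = -1 + exp(-pi/2)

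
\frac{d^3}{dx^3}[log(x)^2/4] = (2*log(x) - 3)/(2*x^3)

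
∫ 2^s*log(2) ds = 2^s + C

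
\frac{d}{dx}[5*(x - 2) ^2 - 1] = 10*x - 20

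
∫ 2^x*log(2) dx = 2^x + C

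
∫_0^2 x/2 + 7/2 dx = 8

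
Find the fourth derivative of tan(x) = 24*tan(x)^5 + 40*tan(x)^3 + 16*tan(x)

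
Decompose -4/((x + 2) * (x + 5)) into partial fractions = 4/(3*(x + 5)) - 4/(3*(x + 2))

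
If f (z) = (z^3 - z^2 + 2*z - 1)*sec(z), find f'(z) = (z^3*sin(z)/cos(z) - z^2*sin(z)/cos(z) + 3*z^2 + 2*z*sin(z)/cos(z) - 2*z - sin(z)/cos(z) + 2)/cos(z)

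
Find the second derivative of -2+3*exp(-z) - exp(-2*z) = (3*exp(z) - 4)*exp(-2*z)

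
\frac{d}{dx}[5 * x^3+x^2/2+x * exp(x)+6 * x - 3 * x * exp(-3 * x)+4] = (15*x^2*exp(3*x) + x*exp(4*x) + x*exp(3*x) + 9*x + exp(4*x) + 6*exp(3*x) - 3)*exp(-3*x)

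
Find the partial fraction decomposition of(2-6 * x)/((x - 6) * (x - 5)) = 28/(x - 5) - 34/(x - 6)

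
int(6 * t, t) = 3*t^2 + C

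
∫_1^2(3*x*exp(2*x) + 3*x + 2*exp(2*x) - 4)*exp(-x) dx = -2*E - 5*exp(-2) + 2*exp(-1) + 5*exp(2)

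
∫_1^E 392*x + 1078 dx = -2499 + 98*E + 49*(5 + 2*E)^2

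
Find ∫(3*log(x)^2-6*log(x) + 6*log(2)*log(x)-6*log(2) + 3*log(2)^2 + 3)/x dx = (log(2*x) - 1)^3 + C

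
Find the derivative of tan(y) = cos(y)^(-2)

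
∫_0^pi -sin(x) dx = -2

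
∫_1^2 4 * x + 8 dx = 14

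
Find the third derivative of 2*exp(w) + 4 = 2*exp(w)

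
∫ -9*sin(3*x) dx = 3*cos(3*x) + C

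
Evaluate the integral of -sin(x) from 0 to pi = -2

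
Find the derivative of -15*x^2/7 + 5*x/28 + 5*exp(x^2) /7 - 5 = 10*x*exp(x^2)/7 - 30*x/7 + 5/28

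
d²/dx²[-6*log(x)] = 6/x^2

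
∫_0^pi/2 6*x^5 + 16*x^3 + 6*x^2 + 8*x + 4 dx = -1 + (1 + pi + pi^3/8)^2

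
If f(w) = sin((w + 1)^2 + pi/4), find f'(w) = 2*w*cos(w^2 + 2*w + pi/4 + 1) + 2*cos(w^2 + 2*w + pi/4 + 1)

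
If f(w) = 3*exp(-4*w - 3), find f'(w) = -12*exp(-4*w - 3)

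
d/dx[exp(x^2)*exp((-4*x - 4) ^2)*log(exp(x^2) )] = 34*x^3*exp(17*x^2 + 32*x + 16) + 32*x^2*exp(17*x^2 + 32*x + 16) + 2*x*exp(17*x^2 + 32*x + 16)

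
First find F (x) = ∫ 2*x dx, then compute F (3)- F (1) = 8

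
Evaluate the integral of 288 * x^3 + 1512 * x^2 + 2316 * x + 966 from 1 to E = -2961 - 21*(-2*E - 3)^2 - 42*E + (-3*(-2*E - 3)^2 - 6*E - 3)^2/2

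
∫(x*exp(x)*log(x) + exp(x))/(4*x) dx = exp(x)*log(x)/4 + C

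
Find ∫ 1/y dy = log(-9*y) + C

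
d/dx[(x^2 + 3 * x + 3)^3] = 6*x^5 + 45*x^4 + 144*x^3 + 243*x^2 + 216*x + 81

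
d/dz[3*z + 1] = 3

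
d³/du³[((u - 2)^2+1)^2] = 24*u - 48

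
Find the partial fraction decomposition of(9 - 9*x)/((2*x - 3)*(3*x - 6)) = 3/(2*x - 3) - 3/(x - 2)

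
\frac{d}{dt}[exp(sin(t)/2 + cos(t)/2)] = sqrt(2)*exp(sin(t)/2)*exp(cos(t)/2)*cos(t + pi/4)/2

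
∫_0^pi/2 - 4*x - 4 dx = 2 - 2*(1 + pi/2)^2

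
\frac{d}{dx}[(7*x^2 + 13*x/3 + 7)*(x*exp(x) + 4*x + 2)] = 7*x^3*exp(x) + 76*x^2*exp(x)/3 + 84*x^2 + 47*x*exp(x)/3 + 188*x/3 + 7*exp(x) + 110/3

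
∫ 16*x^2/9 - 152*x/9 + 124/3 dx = 16*x^3/27 - 76*x^2/9 + 124*x/3 + C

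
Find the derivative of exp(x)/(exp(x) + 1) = exp(x)/(exp(2*x) + 2*exp(x) + 1)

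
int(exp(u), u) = exp(u) + C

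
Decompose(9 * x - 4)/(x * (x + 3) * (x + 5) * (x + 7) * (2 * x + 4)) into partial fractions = -67/(560*(x + 7)) + 49/(120*(x + 5)) - 31/(48*(x + 3)) + 11/(30*(x + 2)) - 1/(105*x)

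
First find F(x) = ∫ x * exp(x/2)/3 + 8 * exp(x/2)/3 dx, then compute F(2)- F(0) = -4 + 16*E/3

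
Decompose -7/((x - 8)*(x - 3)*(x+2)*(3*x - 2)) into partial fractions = -27/(176*(3*x - 2)) + 7/(400*(x + 2)) + 1/(25*(x - 3)) - 7/(1100*(x - 8))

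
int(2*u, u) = u^2 + C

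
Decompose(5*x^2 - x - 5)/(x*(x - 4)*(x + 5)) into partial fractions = 25/(9*(x + 5)) + 71/(36*(x - 4)) + 1/(4*x)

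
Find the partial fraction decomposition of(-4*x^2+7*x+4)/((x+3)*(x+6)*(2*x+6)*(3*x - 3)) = 13/(27*(x + 6)) - 425/(864*(x + 3)) + 53/(72*(x + 3)^2) + 1/(96*(x - 1))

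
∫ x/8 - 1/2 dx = x^2/16 - x/2 + C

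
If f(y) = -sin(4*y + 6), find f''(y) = 16*sin(4*y + 6)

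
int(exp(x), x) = exp(x) + C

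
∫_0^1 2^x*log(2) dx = 1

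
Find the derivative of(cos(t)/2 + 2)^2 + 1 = -(cos(t)/2 + 2)*sin(t)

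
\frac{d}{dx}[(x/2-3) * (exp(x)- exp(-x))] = (x*exp(2*x) + x - 5*exp(2*x) - 7)*exp(-x)/2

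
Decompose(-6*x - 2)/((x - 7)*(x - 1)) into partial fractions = 4/(3*(x - 1)) - 22/(3*(x - 7))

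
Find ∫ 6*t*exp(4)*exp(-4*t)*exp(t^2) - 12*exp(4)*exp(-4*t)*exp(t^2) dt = 3*exp((t - 2)^2) + C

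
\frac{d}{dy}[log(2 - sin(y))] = cos(y)/(sin(y) - 2)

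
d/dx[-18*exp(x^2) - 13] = -36*x*exp(x^2)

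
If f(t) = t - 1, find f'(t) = 1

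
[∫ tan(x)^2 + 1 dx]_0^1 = tan(1)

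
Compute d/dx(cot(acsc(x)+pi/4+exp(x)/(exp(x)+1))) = (-x^2*sqrt(1 - 1/x^2)*exp(x) + exp(2*x) + 2*exp(x) + 1)/((x^2*sqrt(1 - 1/x^2)*exp(2*x) + 2*x^2*sqrt(1 - 1/x^2)*exp(x) + x^2*sqrt(1 - 1/x^2))*sin(acsc(x) + pi/4 + exp(x)/(exp(x) + 1))^2)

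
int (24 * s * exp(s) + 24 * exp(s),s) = 24*s*exp(s) + C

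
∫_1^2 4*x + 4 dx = 10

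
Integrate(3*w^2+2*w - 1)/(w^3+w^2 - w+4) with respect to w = log(w^3 + w^2 - w + 4) + C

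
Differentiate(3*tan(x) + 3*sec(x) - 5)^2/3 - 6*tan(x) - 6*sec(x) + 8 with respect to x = 2*(3*sin(x)^2/cos(x) - 8*sin(x) + 6*sin(x)/cos(x) - 8 + 3/cos(x))/cos(x)^2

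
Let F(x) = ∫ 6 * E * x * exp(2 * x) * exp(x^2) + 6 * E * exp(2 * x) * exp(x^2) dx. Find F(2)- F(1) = -3*exp(4) + 3*exp(9)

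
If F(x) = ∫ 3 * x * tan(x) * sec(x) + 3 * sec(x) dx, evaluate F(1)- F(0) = 3*sec(1)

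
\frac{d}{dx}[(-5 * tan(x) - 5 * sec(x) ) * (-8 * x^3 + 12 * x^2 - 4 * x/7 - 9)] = 10*(8*x^3*sin(x) + 8*x^3 - 12*x^2*sin(x) + 12*x^2*sin(2*x) + 24*x^2*cos(x) - 12*x^2 + 4*x*sin(x)/7 - 12*x*sin(2*x) - 24*x*cos(x) + 4*x/7 + 9*sin(x) + 2*sin(2*x)/7 + 4*cos(x)/7 + 9)/(cos(2*x) + 1)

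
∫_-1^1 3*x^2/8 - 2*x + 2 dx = 17/4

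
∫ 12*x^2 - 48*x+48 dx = 4*x^3 - 24*x^2 + 48*x + C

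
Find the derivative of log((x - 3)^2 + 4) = (2*x - 6)/(x^2 - 6*x + 13)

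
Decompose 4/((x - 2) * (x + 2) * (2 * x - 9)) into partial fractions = 16/(65*(2*x - 9)) + 1/(13*(x + 2)) - 1/(5*(x - 2))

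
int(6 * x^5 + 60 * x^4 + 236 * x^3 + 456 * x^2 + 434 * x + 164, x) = x^6 + 12*x^5 + 59*x^4 + 152*x^3 + 217*x^2 + 164*x + C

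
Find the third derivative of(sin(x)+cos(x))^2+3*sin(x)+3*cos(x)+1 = -8*cos(2*x) - 3*sqrt(2)*cos(x + pi/4)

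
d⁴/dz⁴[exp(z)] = exp(z)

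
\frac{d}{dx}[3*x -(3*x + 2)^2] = -18*x - 9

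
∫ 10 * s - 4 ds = 5*s^2 - 4*s + C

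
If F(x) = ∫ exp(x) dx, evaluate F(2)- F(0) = -1 + exp(2)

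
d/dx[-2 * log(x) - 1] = -2/x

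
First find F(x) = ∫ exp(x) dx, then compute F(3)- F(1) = -E + exp(3)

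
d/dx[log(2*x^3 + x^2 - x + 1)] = (6*x^2 + 2*x - 1)/(2*x^3 + x^2 - x + 1)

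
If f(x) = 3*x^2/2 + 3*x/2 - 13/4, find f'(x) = 3*x + 3/2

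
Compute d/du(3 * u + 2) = 3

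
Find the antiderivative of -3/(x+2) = -3*log(x + 2) + C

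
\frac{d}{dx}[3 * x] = 3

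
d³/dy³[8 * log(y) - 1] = 16/y^3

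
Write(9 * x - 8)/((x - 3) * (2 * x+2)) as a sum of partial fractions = 17/(8*(x + 1)) + 19/(8*(x - 3))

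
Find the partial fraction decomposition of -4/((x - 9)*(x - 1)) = 1/(2*(x - 1)) - 1/(2*(x - 9))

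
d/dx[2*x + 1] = 2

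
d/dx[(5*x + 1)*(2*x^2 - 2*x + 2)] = 30*x^2 - 16*x + 8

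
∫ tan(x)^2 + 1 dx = tan(x) + C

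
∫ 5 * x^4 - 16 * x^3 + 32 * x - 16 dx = x^5 - 4*x^4 + 16*x^2 - 16*x + C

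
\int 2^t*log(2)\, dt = 2^t + C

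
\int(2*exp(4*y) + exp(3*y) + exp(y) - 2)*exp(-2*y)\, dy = 4*sinh(y)^2 + 2*sinh(y) + C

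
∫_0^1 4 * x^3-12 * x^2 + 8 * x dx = 1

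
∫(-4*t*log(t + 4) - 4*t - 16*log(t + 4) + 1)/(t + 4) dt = (1 - 4*t)*log(t + 4) + C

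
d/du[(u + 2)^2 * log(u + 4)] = (2*u^2*log(u + 4) + u^2 + 12*u*log(u + 4) + 4*u + 16*log(u + 4) + 4)/(u + 4)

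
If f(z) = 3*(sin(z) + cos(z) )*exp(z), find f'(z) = 6*exp(z)*cos(z)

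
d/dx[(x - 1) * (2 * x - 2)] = 4*x - 4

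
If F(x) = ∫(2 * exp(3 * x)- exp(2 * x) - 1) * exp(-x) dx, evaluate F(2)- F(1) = -(-1 + E)*(E - exp(-1)) + (-1 + exp(2))*(-exp(-2) + exp(2))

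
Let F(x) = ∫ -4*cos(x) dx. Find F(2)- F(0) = -4*sin(2)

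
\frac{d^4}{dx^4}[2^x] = 2^x*log(2)^4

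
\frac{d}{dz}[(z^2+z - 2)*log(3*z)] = (2*z^2*log(z) + z^2 + 2*z^2*log(3) + z*log(z) + z + z*log(3) - 2)/z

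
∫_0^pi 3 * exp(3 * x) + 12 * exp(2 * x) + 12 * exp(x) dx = -27 + (2 + exp(pi))^3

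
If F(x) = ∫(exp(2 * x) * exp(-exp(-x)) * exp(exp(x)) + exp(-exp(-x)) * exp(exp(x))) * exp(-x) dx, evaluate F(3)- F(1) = -exp(E - exp(-1)) + exp(-exp(-3) + exp(3))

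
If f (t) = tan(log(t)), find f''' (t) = (6*tan(log(t))^4 - 6*tan(log(t))^3 + 10*tan(log(t))^2 - 6*tan(log(t)) + 4)/t^3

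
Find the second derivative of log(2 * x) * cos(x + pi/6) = -(x^2*log(x)*cos(x + pi/6) + x^2*log(2)*cos(x + pi/6) + 2*x*sin(x + pi/6) + cos(x + pi/6))/x^2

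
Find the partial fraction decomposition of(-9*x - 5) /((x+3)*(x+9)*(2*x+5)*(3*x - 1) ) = -27/(595*(3*x - 1)) - 140/(221*(2*x + 5)) - 19/(546*(x + 9)) + 11/(30*(x + 3))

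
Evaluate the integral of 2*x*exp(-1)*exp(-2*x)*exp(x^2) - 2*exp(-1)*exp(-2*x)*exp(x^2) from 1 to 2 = -exp(-2) + exp(-1)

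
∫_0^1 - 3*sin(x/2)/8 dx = -3/4 + 3*cos(1/2)/4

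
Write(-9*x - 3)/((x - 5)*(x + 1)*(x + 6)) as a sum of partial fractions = 51/(55*(x + 6)) - 1/(5*(x + 1)) - 8/(11*(x - 5))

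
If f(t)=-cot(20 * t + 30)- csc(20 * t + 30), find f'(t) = 20*cot(20*t + 30)^2 + 20*cot(20*t + 30)*csc(20*t + 30) + 20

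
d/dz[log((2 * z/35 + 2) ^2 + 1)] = (8*z + 280)/(4*z^2 + 280*z + 6125)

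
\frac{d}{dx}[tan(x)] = cos(x)^(-2)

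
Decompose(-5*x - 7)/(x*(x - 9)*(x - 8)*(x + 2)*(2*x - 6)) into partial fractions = 3/(2200*(x + 2)) - 11/(450*(x - 3)) + 47/(800*(x - 8)) - 13/(297*(x - 9)) + 7/(864*x)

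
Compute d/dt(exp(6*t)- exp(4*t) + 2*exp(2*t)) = 6*exp(6*t) - 4*exp(4*t) + 4*exp(2*t)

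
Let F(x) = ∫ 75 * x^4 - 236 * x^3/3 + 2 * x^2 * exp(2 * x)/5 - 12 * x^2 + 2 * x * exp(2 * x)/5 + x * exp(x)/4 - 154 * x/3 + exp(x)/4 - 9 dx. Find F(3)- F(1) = -exp(2)/5 - E/4 + 3*exp(3)/4 + 9*exp(6)/5 + 5188/3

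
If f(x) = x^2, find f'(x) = 2*x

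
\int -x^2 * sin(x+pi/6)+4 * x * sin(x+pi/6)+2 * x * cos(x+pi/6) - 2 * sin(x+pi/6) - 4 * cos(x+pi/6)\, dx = ((x - 2)^2 - 2)*cos(x + pi/6) + C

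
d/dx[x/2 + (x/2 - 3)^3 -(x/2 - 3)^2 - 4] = 3*x^2/8 - 5*x + 17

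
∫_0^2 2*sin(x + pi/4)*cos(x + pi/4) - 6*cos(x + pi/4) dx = -(-3 + sqrt(2)/2)^2 + (-3 + sin(pi/4 + 2))^2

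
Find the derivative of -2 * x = -2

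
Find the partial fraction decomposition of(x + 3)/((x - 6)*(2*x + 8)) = 1/(20*(x + 4)) + 9/(20*(x - 6))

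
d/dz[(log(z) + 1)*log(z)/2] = (2*log(z) + 1)/(2*z)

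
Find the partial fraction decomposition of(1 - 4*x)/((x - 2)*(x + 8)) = -33/(10*(x + 8)) - 7/(10*(x - 2))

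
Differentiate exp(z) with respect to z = exp(z)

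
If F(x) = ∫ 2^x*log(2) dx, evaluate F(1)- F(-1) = 3/2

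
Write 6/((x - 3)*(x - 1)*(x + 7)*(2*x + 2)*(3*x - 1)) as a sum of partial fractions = 243/(1408*(3*x - 1)) + 1/(3520*(x + 7)) - 1/(64*(x + 1)) - 3/(64*(x - 1)) + 3/(640*(x - 3))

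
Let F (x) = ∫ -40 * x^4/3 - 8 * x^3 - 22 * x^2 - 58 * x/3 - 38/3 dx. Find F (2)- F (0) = -240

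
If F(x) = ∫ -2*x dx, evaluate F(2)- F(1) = -3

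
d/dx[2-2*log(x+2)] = -2/(x + 2)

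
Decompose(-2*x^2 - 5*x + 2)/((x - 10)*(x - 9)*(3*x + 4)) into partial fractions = 23/(527*(3*x + 4)) + 205/(31*(x - 9)) - 124/(17*(x - 10))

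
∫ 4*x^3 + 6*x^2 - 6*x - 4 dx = x^4 + 2*x^3 - 3*x^2 - 4*x + C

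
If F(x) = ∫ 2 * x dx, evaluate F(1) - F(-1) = 0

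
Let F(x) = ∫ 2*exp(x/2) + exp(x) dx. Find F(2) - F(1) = -(exp(1/2) + 2)^2 + (2 + E)^2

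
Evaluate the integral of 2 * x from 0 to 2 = 4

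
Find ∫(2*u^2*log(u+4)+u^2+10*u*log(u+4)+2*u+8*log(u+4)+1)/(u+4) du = (u + 1)^2*log(u + 4) + C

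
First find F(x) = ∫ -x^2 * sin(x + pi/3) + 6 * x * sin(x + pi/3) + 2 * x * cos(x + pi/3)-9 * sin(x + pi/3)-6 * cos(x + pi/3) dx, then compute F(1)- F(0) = -9/2 + 4*cos(1 + pi/3)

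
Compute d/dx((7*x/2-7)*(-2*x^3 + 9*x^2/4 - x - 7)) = -28*x^3 + 525*x^2/8 - 77*x/2 - 35/2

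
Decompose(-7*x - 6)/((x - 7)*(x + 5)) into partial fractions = -29/(12*(x + 5)) - 55/(12*(x - 7))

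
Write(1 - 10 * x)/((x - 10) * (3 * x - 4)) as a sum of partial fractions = 37/(26*(3*x - 4)) - 99/(26*(x - 10))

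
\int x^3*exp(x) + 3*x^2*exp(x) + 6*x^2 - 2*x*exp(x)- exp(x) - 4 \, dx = (exp(x) + 2)*(x^3 - 2*x + 1) + C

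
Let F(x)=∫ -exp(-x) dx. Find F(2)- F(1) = -exp(-1) + exp(-2)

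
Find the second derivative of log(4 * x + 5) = -16/(16*x^2 + 40*x + 25)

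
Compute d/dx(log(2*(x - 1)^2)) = 2/(x - 1)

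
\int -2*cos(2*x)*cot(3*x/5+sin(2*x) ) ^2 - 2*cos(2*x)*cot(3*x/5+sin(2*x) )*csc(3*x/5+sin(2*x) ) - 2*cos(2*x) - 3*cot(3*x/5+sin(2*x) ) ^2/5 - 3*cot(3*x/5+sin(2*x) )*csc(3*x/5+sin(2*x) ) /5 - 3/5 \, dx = cot(3*x/5 + sin(2*x)) + csc(3*x/5 + sin(2*x)) + C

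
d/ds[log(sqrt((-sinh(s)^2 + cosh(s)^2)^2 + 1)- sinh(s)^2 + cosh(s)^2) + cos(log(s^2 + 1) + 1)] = -2*s*sin(log(s^2 + 1) + 1)/(s^2 + 1)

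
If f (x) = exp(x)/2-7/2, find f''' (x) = exp(x)/2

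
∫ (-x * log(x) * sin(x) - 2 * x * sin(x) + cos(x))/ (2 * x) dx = (log(x)/2 + 1)*cos(x) + C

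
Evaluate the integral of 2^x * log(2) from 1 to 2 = 2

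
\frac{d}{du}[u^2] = 2*u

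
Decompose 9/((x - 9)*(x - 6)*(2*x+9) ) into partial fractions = 4/(63*(2*x + 9)) - 1/(7*(x - 6)) + 1/(9*(x - 9))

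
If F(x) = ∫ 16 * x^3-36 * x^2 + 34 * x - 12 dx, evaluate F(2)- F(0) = 12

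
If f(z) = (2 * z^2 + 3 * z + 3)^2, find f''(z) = 48*z^2 + 72*z + 42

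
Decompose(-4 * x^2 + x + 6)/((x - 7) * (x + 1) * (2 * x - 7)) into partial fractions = 158/(63*(2*x - 7)) + 1/(72*(x + 1)) - 183/(56*(x - 7))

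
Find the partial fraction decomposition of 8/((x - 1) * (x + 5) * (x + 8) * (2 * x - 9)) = 64/(3325*(2*x - 9)) - 8/(675*(x + 8)) + 4/(171*(x + 5)) - 4/(189*(x - 1))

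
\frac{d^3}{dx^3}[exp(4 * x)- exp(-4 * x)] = (64*exp(8*x) + 64)*exp(-4*x)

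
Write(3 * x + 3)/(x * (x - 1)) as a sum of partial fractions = 6/(x - 1) - 3/x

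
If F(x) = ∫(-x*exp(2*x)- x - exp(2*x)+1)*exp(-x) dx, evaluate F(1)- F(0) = -E + exp(-1)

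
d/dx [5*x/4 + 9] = 5/4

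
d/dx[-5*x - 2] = -5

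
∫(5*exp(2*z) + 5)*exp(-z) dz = 10*sinh(z) + C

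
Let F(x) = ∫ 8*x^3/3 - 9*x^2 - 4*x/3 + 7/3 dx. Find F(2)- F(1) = -32/3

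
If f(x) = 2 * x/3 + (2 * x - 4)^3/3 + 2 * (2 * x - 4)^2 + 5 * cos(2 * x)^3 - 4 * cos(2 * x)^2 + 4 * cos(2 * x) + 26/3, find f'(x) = 8*x^2 - 16*x - 30*sin(2*x)*cos(2*x)^2 - 8*sin(2*x) + 8*sin(4*x) + 2/3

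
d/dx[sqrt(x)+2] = 1/(2*sqrt(x))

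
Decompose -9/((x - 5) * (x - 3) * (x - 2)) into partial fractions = -3/(x - 2) + 9/(2*(x - 3)) - 3/(2*(x - 5))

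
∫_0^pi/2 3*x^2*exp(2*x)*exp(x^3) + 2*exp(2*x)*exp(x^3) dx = -1 + exp(pi + pi^3/8)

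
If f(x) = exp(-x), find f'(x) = -exp(-x)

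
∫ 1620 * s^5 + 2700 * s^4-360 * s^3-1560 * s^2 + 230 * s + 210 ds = 270*s^6 + 540*s^5 - 90*s^4 - 520*s^3 + 115*s^2 + 210*s + C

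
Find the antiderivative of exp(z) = exp(z) + C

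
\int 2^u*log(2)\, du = 2^u + C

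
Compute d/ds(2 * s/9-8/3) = 2/9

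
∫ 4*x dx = 2*x^2 + C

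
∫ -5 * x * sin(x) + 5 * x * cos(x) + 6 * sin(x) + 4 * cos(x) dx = sqrt(2)*(5*x - 1)*sin(x + pi/4) + C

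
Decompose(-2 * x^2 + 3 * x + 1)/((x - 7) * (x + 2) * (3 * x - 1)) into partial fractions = -4/(35*(3*x - 1)) - 13/(63*(x + 2)) - 19/(45*(x - 7))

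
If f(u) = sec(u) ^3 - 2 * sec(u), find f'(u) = (-2 + 3/cos(u)^2)*sin(u)/cos(u)^2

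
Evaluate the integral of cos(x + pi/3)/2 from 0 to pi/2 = 1/4 - sqrt(3)/4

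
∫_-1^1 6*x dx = 0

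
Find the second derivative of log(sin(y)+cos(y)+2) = (-2*sqrt(2)*sin(y + pi/4) - 2)/(sin(2*y) + 4*sqrt(2)*sin(y + pi/4) + 5)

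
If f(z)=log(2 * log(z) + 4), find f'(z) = 1/(z*log(z) + 2*z)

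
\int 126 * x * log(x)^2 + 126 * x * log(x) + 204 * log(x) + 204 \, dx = 3*x*(21*x*log(x) + 68)*log(x) + C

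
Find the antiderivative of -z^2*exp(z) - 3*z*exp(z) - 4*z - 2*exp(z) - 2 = -(exp(z) + 2)*(z^2 + z + 1) + C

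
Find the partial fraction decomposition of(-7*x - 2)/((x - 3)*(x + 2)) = -12/(5*(x + 2)) - 23/(5*(x - 3))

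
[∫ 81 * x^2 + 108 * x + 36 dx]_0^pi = -8 + (2 + 3*pi)^3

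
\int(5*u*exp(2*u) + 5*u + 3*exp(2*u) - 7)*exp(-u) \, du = 2*(5*u - 2)*sinh(u) + C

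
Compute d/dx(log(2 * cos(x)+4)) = -sin(x)/(cos(x) + 2)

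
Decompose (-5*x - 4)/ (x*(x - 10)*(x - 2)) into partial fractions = 7/(8*(x - 2)) - 27/(40*(x - 10)) - 1/(5*x)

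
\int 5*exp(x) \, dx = 5*exp(x) + C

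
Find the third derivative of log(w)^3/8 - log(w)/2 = (3*log(w)^2 - 9*log(w) - 1)/(4*w^3)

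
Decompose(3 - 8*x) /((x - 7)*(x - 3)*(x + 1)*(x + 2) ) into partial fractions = -19/(45*(x + 2)) + 11/(32*(x + 1)) + 21/(80*(x - 3)) - 53/(288*(x - 7))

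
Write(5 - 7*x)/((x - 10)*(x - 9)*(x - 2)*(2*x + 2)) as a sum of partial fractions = -1/(55*(x + 1)) - 3/(112*(x - 2)) + 29/(70*(x - 9)) - 65/(176*(x - 10))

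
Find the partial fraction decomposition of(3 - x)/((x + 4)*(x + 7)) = -10/(3*(x + 7)) + 7/(3*(x + 4))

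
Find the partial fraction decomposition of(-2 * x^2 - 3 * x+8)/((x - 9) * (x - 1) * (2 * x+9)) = -76/(297*(2*x + 9)) - 3/(88*(x - 1)) - 181/(216*(x - 9))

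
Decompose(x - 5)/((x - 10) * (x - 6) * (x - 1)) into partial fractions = -4/(45*(x - 1)) - 1/(20*(x - 6)) + 5/(36*(x - 10))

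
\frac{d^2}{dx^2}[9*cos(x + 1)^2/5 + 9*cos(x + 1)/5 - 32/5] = -9*cos(x + 1)/5 - 18*cos(2*(x + 1))/5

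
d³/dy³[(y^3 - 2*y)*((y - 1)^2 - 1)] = 60*y^2 - 48*y - 12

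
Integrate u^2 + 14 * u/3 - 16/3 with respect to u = u^3/3 + 7*u^2/3 - 16*u/3 + C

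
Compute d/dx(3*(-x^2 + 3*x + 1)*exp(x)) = -3*x^2*exp(x) + 3*x*exp(x) + 12*exp(x)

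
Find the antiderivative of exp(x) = exp(x) + C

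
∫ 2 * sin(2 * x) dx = -cos(2*x) + C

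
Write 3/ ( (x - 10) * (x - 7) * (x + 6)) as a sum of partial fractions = 3/(208*(x + 6)) - 1/(13*(x - 7)) + 1/(16*(x - 10))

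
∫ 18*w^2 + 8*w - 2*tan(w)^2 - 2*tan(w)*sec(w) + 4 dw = 6*w^3 + 4*w^2 + 6*w - 2*tan(w) - 2*sec(w) + C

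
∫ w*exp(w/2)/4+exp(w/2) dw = (w + 2)*exp(w/2)/2 + C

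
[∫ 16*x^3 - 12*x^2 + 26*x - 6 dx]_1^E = -16 + (-E + 3 + 2*exp(2))^2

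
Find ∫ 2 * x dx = x^2 + C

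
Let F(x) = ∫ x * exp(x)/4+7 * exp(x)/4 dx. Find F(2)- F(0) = -3/2 + 2*exp(2)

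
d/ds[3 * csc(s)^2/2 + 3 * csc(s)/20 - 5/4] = -3*(1/20 + 1/sin(s))*cos(s)/sin(s)^2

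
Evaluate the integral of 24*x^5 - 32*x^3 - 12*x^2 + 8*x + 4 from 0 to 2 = 120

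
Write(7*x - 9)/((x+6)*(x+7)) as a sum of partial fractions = 58/(x + 7) - 51/(x + 6)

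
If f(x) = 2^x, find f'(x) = 2^x*log(2)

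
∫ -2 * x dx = -x^2 + C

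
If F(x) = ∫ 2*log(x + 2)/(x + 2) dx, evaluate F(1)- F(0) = -log(2)^2 + log(3)^2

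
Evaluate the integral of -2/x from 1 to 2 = -2*log(2)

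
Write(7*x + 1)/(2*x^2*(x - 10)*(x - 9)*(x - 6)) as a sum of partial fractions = 43/(864*(x - 6)) - 32/(243*(x - 9)) + 71/(800*(x - 10)) - 83/(12150*x) - 1/(1080*x^2)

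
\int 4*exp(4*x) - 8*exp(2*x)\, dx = (exp(2*x) - 2)^2 + C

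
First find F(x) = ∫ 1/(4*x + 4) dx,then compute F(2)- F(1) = -log(2)/4 + log(3)/4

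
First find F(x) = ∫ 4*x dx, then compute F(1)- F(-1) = 0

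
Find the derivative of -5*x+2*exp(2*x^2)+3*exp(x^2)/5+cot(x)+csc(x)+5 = 8*x*exp(2*x^2) + 6*x*exp(x^2)/5 - cot(x)^2 - cot(x)*csc(x) - 6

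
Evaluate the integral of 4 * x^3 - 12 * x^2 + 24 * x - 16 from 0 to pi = -16 + (3 + (-1 + pi)^2)^2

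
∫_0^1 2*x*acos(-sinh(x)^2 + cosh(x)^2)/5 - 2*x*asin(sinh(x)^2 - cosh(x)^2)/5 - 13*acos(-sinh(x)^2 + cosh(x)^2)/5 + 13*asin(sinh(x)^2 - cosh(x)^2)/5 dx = -6*pi/5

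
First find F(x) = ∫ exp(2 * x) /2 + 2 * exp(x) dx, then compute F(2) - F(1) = -(E/2 + 2)^2 + (2 + exp(2)/2)^2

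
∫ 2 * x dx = x^2 + C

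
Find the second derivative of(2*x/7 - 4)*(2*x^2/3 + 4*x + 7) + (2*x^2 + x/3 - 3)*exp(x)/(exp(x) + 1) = (-42*x^2*exp(2*x) + 42*x^2*exp(x) + 24*x*exp(3*x) + 233*x*exp(2*x) + 247*x*exp(x) + 24*x + 20*exp(3*x) + 53*exp(2*x) - 157*exp(x) - 64)/(21*exp(3*x) + 63*exp(2*x) + 63*exp(x) + 21)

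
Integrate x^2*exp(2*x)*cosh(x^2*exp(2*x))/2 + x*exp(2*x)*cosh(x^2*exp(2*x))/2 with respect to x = sinh(x^2*exp(2*x))/4 + C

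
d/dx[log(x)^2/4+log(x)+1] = (log(x) + 2)/(2*x)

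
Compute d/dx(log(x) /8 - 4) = 1/(8*x)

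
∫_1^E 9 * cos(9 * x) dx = sin(9*E) - sin(9)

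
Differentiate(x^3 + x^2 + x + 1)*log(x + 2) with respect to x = (3*x^3*log(x + 2) + x^3 + 8*x^2*log(x + 2) + x^2 + 5*x*log(x + 2) + x + 2*log(x + 2) + 1)/(x + 2)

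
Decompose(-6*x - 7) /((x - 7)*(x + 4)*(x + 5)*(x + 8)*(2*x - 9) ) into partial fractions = 32/(2375*(2*x - 9)) + 41/(4500*(x + 8)) - 23/(684*(x + 5)) + 1/(44*(x + 4)) - 49/(9900*(x - 7))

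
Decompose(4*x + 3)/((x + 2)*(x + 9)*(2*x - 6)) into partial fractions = -11/(56*(x + 9)) + 1/(14*(x + 2)) + 1/(8*(x - 3))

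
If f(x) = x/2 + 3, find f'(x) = 1/2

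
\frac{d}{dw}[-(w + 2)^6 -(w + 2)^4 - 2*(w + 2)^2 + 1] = -6*w^5 - 60*w^4 - 244*w^3 - 504*w^2 - 532*w - 232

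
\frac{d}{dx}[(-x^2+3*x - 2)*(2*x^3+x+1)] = -10*x^4 + 24*x^3 - 15*x^2 + 4*x + 1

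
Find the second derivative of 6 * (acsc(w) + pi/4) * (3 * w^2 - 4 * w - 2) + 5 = (36*w^5*sqrt(1 - 1/w^2)*acsc(w) + 9*pi*w^5*sqrt(1 - 1/w^2) - 36*w^4 - 36*w^3*sqrt(1 - 1/w^2)*acsc(w) - 9*pi*w^3*sqrt(1 - 1/w^2) + 30*w^2 - 24*w + 12)/(w^5*sqrt(1 - 1/w^2) - w^3*sqrt(1 - 1/w^2))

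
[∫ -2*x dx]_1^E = 1 - exp(2)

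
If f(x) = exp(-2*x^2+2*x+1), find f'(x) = -4*x*exp(-2*x^2 + 2*x + 1) + 2*exp(-2*x^2 + 2*x + 1)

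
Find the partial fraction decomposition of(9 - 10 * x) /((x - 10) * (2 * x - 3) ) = 12/(17*(2*x - 3)) - 91/(17*(x - 10))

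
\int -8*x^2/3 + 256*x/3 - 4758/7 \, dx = -8*x^3/9 + 128*x^2/3 - 4758*x/7 + C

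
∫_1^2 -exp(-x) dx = -exp(-1) + exp(-2)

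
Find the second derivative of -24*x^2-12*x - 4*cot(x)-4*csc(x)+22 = -48 + 4/sin(x) - 8*cos(x)/sin(x)^3 - 8/sin(x)^3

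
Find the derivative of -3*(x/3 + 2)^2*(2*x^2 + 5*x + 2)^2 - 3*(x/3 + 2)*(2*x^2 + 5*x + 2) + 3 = -8*x^5 - 340*x^4/3 - 556*x^3 - 1142*x^2 - 2966*x/3 - 288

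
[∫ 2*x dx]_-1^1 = 0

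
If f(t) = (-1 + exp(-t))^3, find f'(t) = (-3*exp(2*t) + 6*exp(t) - 3)*exp(-3*t)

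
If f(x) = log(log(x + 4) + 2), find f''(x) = (-log(x + 4) - 3)/(x^2*log(x + 4)^2 + 4*x^2*log(x + 4) + 4*x^2 + 8*x*log(x + 4)^2 + 32*x*log(x + 4) + 32*x + 16*log(x + 4)^2 + 64*log(x + 4) + 64)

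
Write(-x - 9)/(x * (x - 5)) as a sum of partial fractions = -14/(5*(x - 5)) + 9/(5*x)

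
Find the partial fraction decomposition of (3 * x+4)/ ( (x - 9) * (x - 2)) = -10/(7*(x - 2)) + 31/(7*(x - 9))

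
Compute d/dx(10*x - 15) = 10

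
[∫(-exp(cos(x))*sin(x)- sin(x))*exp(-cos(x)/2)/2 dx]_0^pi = -2*exp(1/2) + 2*exp(-1/2)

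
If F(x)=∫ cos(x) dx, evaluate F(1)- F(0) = sin(1)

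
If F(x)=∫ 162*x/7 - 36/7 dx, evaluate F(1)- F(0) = 45/7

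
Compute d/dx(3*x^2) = 6*x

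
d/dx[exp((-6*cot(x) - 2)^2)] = -24*(1 + 3*cos(x)/sin(x))*exp(-32 + 24/tan(x) + 36/sin(x)^2)/sin(x)^2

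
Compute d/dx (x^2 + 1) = 2*x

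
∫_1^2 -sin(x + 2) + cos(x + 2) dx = sin(4) + cos(4) - sin(3) - cos(3)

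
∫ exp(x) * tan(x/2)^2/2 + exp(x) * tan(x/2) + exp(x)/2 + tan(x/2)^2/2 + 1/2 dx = (exp(x) + 1)*tan(x/2) + C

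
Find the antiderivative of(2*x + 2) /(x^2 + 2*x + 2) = log((x + 1)^2 + 1) + C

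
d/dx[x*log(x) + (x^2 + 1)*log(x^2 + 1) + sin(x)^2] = 2*x*log(x^2 + 1) + 2*x + log(x) + sin(2*x) + 1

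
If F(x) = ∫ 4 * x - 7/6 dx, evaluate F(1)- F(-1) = -7/3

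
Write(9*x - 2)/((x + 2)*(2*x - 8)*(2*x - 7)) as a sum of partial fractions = -59/(11*(2*x - 7)) - 5/(33*(x + 2)) + 17/(6*(x - 4))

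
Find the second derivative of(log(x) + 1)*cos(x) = -(x^2*log(x)*cos(x) + x^2*cos(x) + 2*x*sin(x) + cos(x))/x^2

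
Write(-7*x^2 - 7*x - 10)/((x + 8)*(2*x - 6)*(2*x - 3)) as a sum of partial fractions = 145/(114*(2*x - 3)) - 201/(209*(x + 8)) - 47/(33*(x - 3))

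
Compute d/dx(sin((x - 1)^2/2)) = (x - 1)*cos(x^2/2 - x + 1/2)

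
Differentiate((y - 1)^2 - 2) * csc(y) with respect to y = (-y^2*cos(y)/sin(y) + 2*y + 2*y*cos(y)/sin(y) - 2 + cos(y)/sin(y))/sin(y)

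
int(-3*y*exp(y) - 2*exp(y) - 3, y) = -(3*y - 1)*(exp(y) + 1) + C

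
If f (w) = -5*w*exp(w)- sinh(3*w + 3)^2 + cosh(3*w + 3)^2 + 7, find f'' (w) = -5*w*exp(w) - 10*exp(w)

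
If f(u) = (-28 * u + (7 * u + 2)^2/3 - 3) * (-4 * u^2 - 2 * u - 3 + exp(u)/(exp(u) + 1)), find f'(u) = (-784*u^3*exp(2*u) - 1568*u^3*exp(u) - 784*u^3 + 378*u^2*exp(2*u) + 805*u^2*exp(u) + 378*u^2 + 68*u*exp(2*u) - 18*u*exp(u) - 30*u + 122*exp(2*u) + 295*exp(u) + 178)/(3*exp(2*u) + 6*exp(u) + 3)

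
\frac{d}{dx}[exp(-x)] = -exp(-x)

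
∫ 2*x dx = x^2 + C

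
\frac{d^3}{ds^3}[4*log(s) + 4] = 8/s^3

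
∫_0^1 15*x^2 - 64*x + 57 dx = 30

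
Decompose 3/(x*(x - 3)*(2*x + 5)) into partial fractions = 12/(55*(2*x + 5)) + 1/(11*(x - 3)) - 1/(5*x)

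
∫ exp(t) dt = exp(t) + C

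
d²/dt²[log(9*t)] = -1/t^2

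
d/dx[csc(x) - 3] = -cot(x)*csc(x)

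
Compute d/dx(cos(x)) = -sin(x)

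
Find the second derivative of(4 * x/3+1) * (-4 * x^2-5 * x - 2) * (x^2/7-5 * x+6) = -320*x^3/21 + 2112*x^2/7 + 850*x/7 - 1090/21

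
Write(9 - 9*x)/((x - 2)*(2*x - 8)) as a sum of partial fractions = 9/(4*(x - 2)) - 27/(4*(x - 4))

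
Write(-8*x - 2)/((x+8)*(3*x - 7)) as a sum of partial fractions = -2/(3*x - 7) - 2/(x + 8)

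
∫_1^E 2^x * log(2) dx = -2 + 2^E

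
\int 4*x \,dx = 2*x^2 + C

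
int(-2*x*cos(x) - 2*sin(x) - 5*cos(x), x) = (-2*x - 5)*sin(x) + C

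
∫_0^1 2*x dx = 1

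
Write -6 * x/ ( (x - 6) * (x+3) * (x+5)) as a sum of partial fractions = 15/(11*(x + 5)) - 1/(x + 3) - 4/(11*(x - 6))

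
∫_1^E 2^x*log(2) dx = -2 + 2^E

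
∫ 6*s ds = 3*s^2 + C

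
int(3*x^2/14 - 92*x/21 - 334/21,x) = x^3/14 - 46*x^2/21 - 334*x/21 + C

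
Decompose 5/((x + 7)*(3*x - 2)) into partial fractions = 15/(23*(3*x - 2)) - 5/(23*(x + 7))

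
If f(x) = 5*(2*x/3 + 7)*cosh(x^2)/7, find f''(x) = 40*x^3*cosh(x^2)/21 + 20*x^2*cosh(x^2) + 20*x*sinh(x^2)/7 + 10*sinh(x^2)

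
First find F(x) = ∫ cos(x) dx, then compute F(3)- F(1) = -sin(1) + sin(3)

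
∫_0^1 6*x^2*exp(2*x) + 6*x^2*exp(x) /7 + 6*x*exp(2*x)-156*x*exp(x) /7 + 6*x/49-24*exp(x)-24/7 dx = -519/7 + 3*(-34/7 + E)^2 + 6*E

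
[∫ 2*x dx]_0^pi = pi^2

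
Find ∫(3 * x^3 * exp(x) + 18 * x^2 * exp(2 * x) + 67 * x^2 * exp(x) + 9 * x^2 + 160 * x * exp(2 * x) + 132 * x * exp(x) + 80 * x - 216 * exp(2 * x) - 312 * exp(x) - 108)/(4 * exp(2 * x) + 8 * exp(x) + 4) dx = (2*exp(x) + 1)*(3*x^3 + 40*x^2 - 108*x + 12)/(4*(exp(x) + 1)) + C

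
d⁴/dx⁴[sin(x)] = sin(x)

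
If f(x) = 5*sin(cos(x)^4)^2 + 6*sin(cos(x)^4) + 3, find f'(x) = -40*sin(x)*sin(cos(x)^4)*cos(x)^3*cos(cos(x)^4) - 24*sin(x)*cos(x)^3*cos(cos(x)^4)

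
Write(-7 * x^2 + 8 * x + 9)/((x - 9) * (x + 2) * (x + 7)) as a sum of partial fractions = -39/(8*(x + 7)) + 7/(11*(x + 2)) - 243/(88*(x - 9))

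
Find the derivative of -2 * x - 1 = -2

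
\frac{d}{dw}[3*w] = 3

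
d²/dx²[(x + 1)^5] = 20*x^3 + 60*x^2 + 60*x + 20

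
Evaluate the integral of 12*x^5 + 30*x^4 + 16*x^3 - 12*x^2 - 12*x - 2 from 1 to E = (1 + E)^3*(-2*E + 2*exp(3))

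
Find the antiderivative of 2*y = y^2 + C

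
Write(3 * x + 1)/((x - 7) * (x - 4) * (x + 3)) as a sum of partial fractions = -4/(35*(x + 3)) - 13/(21*(x - 4)) + 11/(15*(x - 7))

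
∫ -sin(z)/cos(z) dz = log(cos(z)) + C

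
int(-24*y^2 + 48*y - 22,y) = -8*y^3 + 24*y^2 - 22*y + C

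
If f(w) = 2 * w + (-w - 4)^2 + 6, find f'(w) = 2*w + 10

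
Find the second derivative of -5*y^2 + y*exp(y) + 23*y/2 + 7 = y*exp(y) + 2*exp(y) - 10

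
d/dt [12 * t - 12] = 12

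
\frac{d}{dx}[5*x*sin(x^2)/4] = 5*x^2*cos(x^2)/2 + 5*sin(x^2)/4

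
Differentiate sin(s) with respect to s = cos(s)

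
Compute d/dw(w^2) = 2*w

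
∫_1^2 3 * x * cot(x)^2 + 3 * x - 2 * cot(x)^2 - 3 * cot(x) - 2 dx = cot(1) - 4*cot(2)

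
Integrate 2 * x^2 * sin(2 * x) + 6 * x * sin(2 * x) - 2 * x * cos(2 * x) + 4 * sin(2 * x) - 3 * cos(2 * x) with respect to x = (-x^2 - 3*x - 2)*cos(2*x) + C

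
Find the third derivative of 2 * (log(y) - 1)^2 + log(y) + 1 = (8*log(y) - 18)/y^3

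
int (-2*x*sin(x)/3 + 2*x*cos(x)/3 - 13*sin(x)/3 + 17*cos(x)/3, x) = sqrt(2)*(2*x + 15)*sin(x + pi/4)/3 + C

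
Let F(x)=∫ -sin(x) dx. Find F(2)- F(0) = -1 + cos(2)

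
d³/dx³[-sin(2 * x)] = 8*cos(2*x)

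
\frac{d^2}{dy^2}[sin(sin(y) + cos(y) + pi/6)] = 2*sin(y)*sin(sqrt(2)*sin(y + pi/4) + pi/6)*cos(y) - sqrt(2)*sin(y + pi/4)*cos(sqrt(2)*sin(y + pi/4) + pi/6) - sin(sqrt(2)*sin(y + pi/4) + pi/6)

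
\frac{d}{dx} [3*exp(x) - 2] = 3*exp(x)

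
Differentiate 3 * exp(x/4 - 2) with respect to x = 3*exp(x/4 - 2)/4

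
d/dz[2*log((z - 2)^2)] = 4/(z - 2)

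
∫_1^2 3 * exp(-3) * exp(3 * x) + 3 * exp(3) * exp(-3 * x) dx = -exp(-3) + exp(3)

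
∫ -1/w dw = -log(3*w) + C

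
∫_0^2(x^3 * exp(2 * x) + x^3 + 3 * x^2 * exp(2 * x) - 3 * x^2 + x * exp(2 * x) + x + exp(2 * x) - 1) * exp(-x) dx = -10*exp(-2) + 10*exp(2)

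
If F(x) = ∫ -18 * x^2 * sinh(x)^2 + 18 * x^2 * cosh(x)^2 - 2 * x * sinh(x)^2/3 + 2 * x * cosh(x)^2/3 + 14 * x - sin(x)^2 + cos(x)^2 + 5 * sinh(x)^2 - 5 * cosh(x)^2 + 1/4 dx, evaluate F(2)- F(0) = sin(4)/2 + 407/6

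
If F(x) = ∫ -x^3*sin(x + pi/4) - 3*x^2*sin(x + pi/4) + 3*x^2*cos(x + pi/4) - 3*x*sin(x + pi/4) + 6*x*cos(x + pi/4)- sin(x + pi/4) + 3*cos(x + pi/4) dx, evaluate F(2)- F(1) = 27*cos(pi/4 + 2) - 8*cos(pi/4 + 1)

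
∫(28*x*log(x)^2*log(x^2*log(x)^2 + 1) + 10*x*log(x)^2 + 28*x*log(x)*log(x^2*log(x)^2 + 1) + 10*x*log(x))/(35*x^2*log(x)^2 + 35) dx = (7*log(x^2*log(x)^2 + 1) + 5)*log(x^2*log(x)^2 + 1)/35 + C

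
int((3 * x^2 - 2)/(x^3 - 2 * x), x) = log(x*(x^2 - 2)) + C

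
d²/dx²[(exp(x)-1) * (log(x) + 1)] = (x^2*exp(x)*log(x) + x^2*exp(x) + 2*x*exp(x) - exp(x) + 1)/x^2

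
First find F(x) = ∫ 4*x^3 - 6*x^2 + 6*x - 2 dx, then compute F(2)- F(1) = 8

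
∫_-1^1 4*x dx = 0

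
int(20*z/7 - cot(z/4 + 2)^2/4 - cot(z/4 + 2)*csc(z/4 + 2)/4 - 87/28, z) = 10*z^2/7 - 20*z/7 + cot(z/4 + 2) + csc(z/4 + 2) + C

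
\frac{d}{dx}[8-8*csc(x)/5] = 8*cot(x)*csc(x)/5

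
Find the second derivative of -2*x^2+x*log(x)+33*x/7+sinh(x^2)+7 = (4*x^3*sinh(x^2) + 2*x*cosh(x^2) - 4*x + 1)/x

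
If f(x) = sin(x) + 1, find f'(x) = cos(x)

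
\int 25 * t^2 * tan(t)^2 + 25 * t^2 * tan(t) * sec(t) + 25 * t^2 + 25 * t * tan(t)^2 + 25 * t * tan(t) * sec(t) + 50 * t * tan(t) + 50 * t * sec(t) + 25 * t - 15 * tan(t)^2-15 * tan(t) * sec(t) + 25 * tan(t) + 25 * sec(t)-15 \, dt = (tan(t) + sec(t))*(25*t^2 + 25*t - 15) + C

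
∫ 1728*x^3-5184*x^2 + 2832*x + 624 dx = 432*x^4 - 1728*x^3 + 1416*x^2 + 624*x + C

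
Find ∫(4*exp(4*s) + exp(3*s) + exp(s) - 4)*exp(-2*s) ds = 8*sinh(s)^2 + 2*sinh(s) + C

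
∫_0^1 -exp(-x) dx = -1 + exp(-1)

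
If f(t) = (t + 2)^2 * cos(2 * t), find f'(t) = -2*t^2*sin(2*t) - 8*t*sin(2*t) + 2*t*cos(2*t) - 8*sin(2*t) + 4*cos(2*t)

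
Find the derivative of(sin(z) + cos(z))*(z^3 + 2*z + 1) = -z^3*sin(z) + z^3*cos(z) + 3*z^2*sin(z) + 3*z^2*cos(z) - 2*z*sin(z) + 2*z*cos(z) + sin(z) + 3*cos(z)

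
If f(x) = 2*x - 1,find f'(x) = 2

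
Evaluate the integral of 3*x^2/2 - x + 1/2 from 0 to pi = -pi^2/2 + pi/2 + pi^3/2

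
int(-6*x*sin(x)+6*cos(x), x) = 6*x*cos(x) + C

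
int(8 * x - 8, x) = 4*x^2 - 8*x + C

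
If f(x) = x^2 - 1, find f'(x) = 2*x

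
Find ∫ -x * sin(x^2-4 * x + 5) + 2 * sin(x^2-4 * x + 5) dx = cos((x - 2)^2 + 1)/2 + C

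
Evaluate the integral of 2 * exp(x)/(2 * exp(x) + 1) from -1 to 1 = -log(2*exp(-1) + 1) + log(1 + 2*E)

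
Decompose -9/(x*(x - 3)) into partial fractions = -3/(x - 3) + 3/x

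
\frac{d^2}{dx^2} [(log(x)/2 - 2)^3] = (-3*log(x)^2 + 30*log(x) - 72)/(8*x^2)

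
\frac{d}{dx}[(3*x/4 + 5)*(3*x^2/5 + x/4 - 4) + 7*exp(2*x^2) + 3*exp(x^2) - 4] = 27*x^2/20 + 28*x*exp(2*x^2) + 6*x*exp(x^2) + 51*x/8 - 7/4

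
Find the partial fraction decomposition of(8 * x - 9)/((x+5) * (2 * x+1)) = -26/(9*(2*x + 1)) + 49/(9*(x + 5))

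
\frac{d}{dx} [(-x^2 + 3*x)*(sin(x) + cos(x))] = x^2*sin(x) - x^2*cos(x) - 5*x*sin(x) + x*cos(x) + 3*sin(x) + 3*cos(x)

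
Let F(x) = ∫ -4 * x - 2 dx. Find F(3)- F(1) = -20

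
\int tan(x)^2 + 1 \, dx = tan(x) + C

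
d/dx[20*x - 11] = 20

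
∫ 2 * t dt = t^2 + C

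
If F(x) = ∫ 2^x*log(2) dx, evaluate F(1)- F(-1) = 3/2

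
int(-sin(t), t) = cos(t) + C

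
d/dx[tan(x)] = cos(x)^(-2)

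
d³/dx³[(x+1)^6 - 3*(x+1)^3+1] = 120*x^3 + 360*x^2 + 360*x + 102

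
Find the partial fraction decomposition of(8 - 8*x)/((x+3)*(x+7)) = -16/(x + 7) + 8/(x + 3)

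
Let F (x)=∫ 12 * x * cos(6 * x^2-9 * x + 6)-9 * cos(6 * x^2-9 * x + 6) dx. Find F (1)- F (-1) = -sin(21) + sin(3)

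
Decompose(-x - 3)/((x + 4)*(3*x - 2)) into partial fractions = -11/(14*(3*x - 2)) - 1/(14*(x + 4))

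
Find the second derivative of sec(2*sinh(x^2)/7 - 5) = 4*(8*x^2*tan(2*sinh(x^2)/7 - 5)^2*cosh(x^2)^2 + 14*x^2*tan(2*sinh(x^2)/7 - 5)*sinh(x^2) + 4*x^2*cosh(x^2)^2 + 7*tan(2*sinh(x^2)/7 - 5)*cosh(x^2))*sec(2*sinh(x^2)/7 - 5)/49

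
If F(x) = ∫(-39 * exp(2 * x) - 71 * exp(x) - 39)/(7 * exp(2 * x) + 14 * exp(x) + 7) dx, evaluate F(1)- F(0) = -85/14 + E/(1 + E)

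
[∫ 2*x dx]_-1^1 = 0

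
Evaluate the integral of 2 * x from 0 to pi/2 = pi^2/4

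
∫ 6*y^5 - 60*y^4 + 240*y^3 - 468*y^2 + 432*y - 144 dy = y^6 - 12*y^5 + 60*y^4 - 156*y^3 + 216*y^2 - 144*y + C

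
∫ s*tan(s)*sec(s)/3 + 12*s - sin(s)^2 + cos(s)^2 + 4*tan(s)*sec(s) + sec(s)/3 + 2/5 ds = 6*s^2 + 2*s/5 + (s/3 + 4)*sec(s) + sin(2*s)/2 + C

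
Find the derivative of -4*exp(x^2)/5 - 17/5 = -8*x*exp(x^2)/5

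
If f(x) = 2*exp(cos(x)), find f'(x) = -2*exp(cos(x))*sin(x)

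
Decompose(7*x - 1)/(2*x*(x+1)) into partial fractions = 4/(x + 1) - 1/(2*x)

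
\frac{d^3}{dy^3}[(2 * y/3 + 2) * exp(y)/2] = y*exp(y)/3 + 2*exp(y)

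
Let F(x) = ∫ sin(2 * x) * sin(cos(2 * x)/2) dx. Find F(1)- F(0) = -cos(1/2) + cos(cos(2)/2)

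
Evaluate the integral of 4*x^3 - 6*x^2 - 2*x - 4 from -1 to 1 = -12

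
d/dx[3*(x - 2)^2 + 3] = 6*x - 12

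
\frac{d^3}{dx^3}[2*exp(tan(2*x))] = 16*(tan(2*x)^6 + 6*tan(2*x)^5 + 9*tan(2*x)^4 + 12*tan(2*x)^3 + 11*tan(2*x)^2 + 6*tan(2*x) + 3)*exp(tan(2*x))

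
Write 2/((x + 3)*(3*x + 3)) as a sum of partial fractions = -1/(3*(x + 3)) + 1/(3*(x + 1))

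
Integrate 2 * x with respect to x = x^2 + C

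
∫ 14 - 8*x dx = -4*x^2 + 14*x + C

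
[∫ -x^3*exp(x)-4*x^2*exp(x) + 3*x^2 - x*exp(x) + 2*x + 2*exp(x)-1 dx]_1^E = (-1 + exp(E))*(-exp(3) - exp(2) + 1 + E)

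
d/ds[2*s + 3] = 2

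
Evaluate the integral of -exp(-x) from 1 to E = -exp(-1) + exp(-E)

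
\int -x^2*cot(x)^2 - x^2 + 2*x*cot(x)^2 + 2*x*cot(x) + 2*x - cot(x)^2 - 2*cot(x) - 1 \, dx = (x - 1)^2*cot(x) + C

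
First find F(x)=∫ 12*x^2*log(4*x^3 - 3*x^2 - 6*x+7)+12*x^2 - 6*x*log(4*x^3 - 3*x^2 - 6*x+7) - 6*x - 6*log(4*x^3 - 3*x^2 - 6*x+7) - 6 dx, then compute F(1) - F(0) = -7*log(7) + 2*log(2)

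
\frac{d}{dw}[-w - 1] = -1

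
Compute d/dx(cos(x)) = -sin(x)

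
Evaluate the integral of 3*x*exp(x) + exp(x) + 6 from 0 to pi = 6 + (-2 + 3*pi)*(2 + exp(pi))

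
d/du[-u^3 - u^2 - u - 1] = -3*u^2 - 2*u - 1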